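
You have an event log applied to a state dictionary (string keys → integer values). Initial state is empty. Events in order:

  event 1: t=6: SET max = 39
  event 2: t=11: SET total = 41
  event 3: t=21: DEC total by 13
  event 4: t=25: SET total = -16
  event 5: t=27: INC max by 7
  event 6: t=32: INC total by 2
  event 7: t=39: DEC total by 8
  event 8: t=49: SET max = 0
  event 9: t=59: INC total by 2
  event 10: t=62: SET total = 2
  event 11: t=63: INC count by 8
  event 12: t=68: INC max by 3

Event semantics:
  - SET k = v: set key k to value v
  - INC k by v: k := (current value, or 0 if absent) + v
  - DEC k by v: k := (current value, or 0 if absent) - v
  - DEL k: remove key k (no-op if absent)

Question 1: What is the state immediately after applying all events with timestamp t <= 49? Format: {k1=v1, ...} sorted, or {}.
Answer: {max=0, total=-22}

Derivation:
Apply events with t <= 49 (8 events):
  after event 1 (t=6: SET max = 39): {max=39}
  after event 2 (t=11: SET total = 41): {max=39, total=41}
  after event 3 (t=21: DEC total by 13): {max=39, total=28}
  after event 4 (t=25: SET total = -16): {max=39, total=-16}
  after event 5 (t=27: INC max by 7): {max=46, total=-16}
  after event 6 (t=32: INC total by 2): {max=46, total=-14}
  after event 7 (t=39: DEC total by 8): {max=46, total=-22}
  after event 8 (t=49: SET max = 0): {max=0, total=-22}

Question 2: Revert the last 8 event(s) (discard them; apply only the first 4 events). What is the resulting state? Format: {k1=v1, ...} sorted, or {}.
Keep first 4 events (discard last 8):
  after event 1 (t=6: SET max = 39): {max=39}
  after event 2 (t=11: SET total = 41): {max=39, total=41}
  after event 3 (t=21: DEC total by 13): {max=39, total=28}
  after event 4 (t=25: SET total = -16): {max=39, total=-16}

Answer: {max=39, total=-16}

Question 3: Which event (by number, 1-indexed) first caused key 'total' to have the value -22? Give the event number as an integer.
Looking for first event where total becomes -22:
  event 2: total = 41
  event 3: total = 28
  event 4: total = -16
  event 5: total = -16
  event 6: total = -14
  event 7: total -14 -> -22  <-- first match

Answer: 7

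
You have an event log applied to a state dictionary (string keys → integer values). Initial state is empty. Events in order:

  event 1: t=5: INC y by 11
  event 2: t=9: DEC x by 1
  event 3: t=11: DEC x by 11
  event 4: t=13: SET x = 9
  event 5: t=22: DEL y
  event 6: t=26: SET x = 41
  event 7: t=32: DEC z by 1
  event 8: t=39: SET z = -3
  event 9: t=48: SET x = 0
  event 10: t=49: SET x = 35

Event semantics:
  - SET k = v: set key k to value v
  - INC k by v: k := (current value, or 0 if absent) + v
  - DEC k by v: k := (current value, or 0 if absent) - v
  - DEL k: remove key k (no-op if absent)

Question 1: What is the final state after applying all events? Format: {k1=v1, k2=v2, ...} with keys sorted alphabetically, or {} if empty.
Answer: {x=35, z=-3}

Derivation:
  after event 1 (t=5: INC y by 11): {y=11}
  after event 2 (t=9: DEC x by 1): {x=-1, y=11}
  after event 3 (t=11: DEC x by 11): {x=-12, y=11}
  after event 4 (t=13: SET x = 9): {x=9, y=11}
  after event 5 (t=22: DEL y): {x=9}
  after event 6 (t=26: SET x = 41): {x=41}
  after event 7 (t=32: DEC z by 1): {x=41, z=-1}
  after event 8 (t=39: SET z = -3): {x=41, z=-3}
  after event 9 (t=48: SET x = 0): {x=0, z=-3}
  after event 10 (t=49: SET x = 35): {x=35, z=-3}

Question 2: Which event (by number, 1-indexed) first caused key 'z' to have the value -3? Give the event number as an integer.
Answer: 8

Derivation:
Looking for first event where z becomes -3:
  event 7: z = -1
  event 8: z -1 -> -3  <-- first match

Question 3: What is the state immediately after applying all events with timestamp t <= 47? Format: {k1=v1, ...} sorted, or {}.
Apply events with t <= 47 (8 events):
  after event 1 (t=5: INC y by 11): {y=11}
  after event 2 (t=9: DEC x by 1): {x=-1, y=11}
  after event 3 (t=11: DEC x by 11): {x=-12, y=11}
  after event 4 (t=13: SET x = 9): {x=9, y=11}
  after event 5 (t=22: DEL y): {x=9}
  after event 6 (t=26: SET x = 41): {x=41}
  after event 7 (t=32: DEC z by 1): {x=41, z=-1}
  after event 8 (t=39: SET z = -3): {x=41, z=-3}

Answer: {x=41, z=-3}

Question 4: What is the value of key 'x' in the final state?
Answer: 35

Derivation:
Track key 'x' through all 10 events:
  event 1 (t=5: INC y by 11): x unchanged
  event 2 (t=9: DEC x by 1): x (absent) -> -1
  event 3 (t=11: DEC x by 11): x -1 -> -12
  event 4 (t=13: SET x = 9): x -12 -> 9
  event 5 (t=22: DEL y): x unchanged
  event 6 (t=26: SET x = 41): x 9 -> 41
  event 7 (t=32: DEC z by 1): x unchanged
  event 8 (t=39: SET z = -3): x unchanged
  event 9 (t=48: SET x = 0): x 41 -> 0
  event 10 (t=49: SET x = 35): x 0 -> 35
Final: x = 35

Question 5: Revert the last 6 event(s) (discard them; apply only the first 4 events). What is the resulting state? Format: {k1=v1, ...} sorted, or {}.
Keep first 4 events (discard last 6):
  after event 1 (t=5: INC y by 11): {y=11}
  after event 2 (t=9: DEC x by 1): {x=-1, y=11}
  after event 3 (t=11: DEC x by 11): {x=-12, y=11}
  after event 4 (t=13: SET x = 9): {x=9, y=11}

Answer: {x=9, y=11}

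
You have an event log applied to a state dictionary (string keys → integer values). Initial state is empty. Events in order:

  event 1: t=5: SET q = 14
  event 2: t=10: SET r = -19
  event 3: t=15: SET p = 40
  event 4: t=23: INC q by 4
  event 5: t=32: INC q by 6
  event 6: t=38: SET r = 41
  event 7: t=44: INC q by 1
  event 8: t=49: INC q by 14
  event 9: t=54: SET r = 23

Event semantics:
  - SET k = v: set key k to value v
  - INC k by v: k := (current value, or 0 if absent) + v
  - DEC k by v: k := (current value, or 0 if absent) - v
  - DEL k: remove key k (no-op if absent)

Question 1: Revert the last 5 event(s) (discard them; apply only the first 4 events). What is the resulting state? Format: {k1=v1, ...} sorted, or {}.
Keep first 4 events (discard last 5):
  after event 1 (t=5: SET q = 14): {q=14}
  after event 2 (t=10: SET r = -19): {q=14, r=-19}
  after event 3 (t=15: SET p = 40): {p=40, q=14, r=-19}
  after event 4 (t=23: INC q by 4): {p=40, q=18, r=-19}

Answer: {p=40, q=18, r=-19}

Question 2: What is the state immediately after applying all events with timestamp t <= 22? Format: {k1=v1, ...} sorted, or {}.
Apply events with t <= 22 (3 events):
  after event 1 (t=5: SET q = 14): {q=14}
  after event 2 (t=10: SET r = -19): {q=14, r=-19}
  after event 3 (t=15: SET p = 40): {p=40, q=14, r=-19}

Answer: {p=40, q=14, r=-19}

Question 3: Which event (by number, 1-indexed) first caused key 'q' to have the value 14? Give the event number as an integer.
Looking for first event where q becomes 14:
  event 1: q (absent) -> 14  <-- first match

Answer: 1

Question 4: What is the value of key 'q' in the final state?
Answer: 39

Derivation:
Track key 'q' through all 9 events:
  event 1 (t=5: SET q = 14): q (absent) -> 14
  event 2 (t=10: SET r = -19): q unchanged
  event 3 (t=15: SET p = 40): q unchanged
  event 4 (t=23: INC q by 4): q 14 -> 18
  event 5 (t=32: INC q by 6): q 18 -> 24
  event 6 (t=38: SET r = 41): q unchanged
  event 7 (t=44: INC q by 1): q 24 -> 25
  event 8 (t=49: INC q by 14): q 25 -> 39
  event 9 (t=54: SET r = 23): q unchanged
Final: q = 39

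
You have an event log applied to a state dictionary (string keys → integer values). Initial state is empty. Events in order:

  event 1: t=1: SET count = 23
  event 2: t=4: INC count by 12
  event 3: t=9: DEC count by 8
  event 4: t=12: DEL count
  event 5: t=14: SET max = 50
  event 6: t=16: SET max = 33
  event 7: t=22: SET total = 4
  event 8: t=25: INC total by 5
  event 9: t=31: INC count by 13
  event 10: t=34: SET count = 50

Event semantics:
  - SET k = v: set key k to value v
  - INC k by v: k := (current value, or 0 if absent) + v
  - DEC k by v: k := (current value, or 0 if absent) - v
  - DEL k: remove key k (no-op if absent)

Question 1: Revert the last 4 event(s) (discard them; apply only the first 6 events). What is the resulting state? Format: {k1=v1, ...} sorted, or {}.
Keep first 6 events (discard last 4):
  after event 1 (t=1: SET count = 23): {count=23}
  after event 2 (t=4: INC count by 12): {count=35}
  after event 3 (t=9: DEC count by 8): {count=27}
  after event 4 (t=12: DEL count): {}
  after event 5 (t=14: SET max = 50): {max=50}
  after event 6 (t=16: SET max = 33): {max=33}

Answer: {max=33}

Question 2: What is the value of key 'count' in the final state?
Answer: 50

Derivation:
Track key 'count' through all 10 events:
  event 1 (t=1: SET count = 23): count (absent) -> 23
  event 2 (t=4: INC count by 12): count 23 -> 35
  event 3 (t=9: DEC count by 8): count 35 -> 27
  event 4 (t=12: DEL count): count 27 -> (absent)
  event 5 (t=14: SET max = 50): count unchanged
  event 6 (t=16: SET max = 33): count unchanged
  event 7 (t=22: SET total = 4): count unchanged
  event 8 (t=25: INC total by 5): count unchanged
  event 9 (t=31: INC count by 13): count (absent) -> 13
  event 10 (t=34: SET count = 50): count 13 -> 50
Final: count = 50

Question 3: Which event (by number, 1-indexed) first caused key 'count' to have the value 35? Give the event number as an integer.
Answer: 2

Derivation:
Looking for first event where count becomes 35:
  event 1: count = 23
  event 2: count 23 -> 35  <-- first match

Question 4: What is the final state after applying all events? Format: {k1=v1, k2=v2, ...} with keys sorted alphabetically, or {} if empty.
  after event 1 (t=1: SET count = 23): {count=23}
  after event 2 (t=4: INC count by 12): {count=35}
  after event 3 (t=9: DEC count by 8): {count=27}
  after event 4 (t=12: DEL count): {}
  after event 5 (t=14: SET max = 50): {max=50}
  after event 6 (t=16: SET max = 33): {max=33}
  after event 7 (t=22: SET total = 4): {max=33, total=4}
  after event 8 (t=25: INC total by 5): {max=33, total=9}
  after event 9 (t=31: INC count by 13): {count=13, max=33, total=9}
  after event 10 (t=34: SET count = 50): {count=50, max=33, total=9}

Answer: {count=50, max=33, total=9}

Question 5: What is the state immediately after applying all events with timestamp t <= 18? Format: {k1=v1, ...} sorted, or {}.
Apply events with t <= 18 (6 events):
  after event 1 (t=1: SET count = 23): {count=23}
  after event 2 (t=4: INC count by 12): {count=35}
  after event 3 (t=9: DEC count by 8): {count=27}
  after event 4 (t=12: DEL count): {}
  after event 5 (t=14: SET max = 50): {max=50}
  after event 6 (t=16: SET max = 33): {max=33}

Answer: {max=33}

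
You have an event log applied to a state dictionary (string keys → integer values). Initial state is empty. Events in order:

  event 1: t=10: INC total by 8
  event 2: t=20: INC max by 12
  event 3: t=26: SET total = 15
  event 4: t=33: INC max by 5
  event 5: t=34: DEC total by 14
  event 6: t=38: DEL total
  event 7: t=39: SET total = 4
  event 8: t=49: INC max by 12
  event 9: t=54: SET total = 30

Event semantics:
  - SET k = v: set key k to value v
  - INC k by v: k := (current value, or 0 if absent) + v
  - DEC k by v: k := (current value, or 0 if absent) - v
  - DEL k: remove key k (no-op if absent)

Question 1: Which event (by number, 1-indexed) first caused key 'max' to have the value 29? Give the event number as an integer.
Answer: 8

Derivation:
Looking for first event where max becomes 29:
  event 2: max = 12
  event 3: max = 12
  event 4: max = 17
  event 5: max = 17
  event 6: max = 17
  event 7: max = 17
  event 8: max 17 -> 29  <-- first match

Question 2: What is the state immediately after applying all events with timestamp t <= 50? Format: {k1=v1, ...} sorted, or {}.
Apply events with t <= 50 (8 events):
  after event 1 (t=10: INC total by 8): {total=8}
  after event 2 (t=20: INC max by 12): {max=12, total=8}
  after event 3 (t=26: SET total = 15): {max=12, total=15}
  after event 4 (t=33: INC max by 5): {max=17, total=15}
  after event 5 (t=34: DEC total by 14): {max=17, total=1}
  after event 6 (t=38: DEL total): {max=17}
  after event 7 (t=39: SET total = 4): {max=17, total=4}
  after event 8 (t=49: INC max by 12): {max=29, total=4}

Answer: {max=29, total=4}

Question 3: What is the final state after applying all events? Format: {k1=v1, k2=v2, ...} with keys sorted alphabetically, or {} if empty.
  after event 1 (t=10: INC total by 8): {total=8}
  after event 2 (t=20: INC max by 12): {max=12, total=8}
  after event 3 (t=26: SET total = 15): {max=12, total=15}
  after event 4 (t=33: INC max by 5): {max=17, total=15}
  after event 5 (t=34: DEC total by 14): {max=17, total=1}
  after event 6 (t=38: DEL total): {max=17}
  after event 7 (t=39: SET total = 4): {max=17, total=4}
  after event 8 (t=49: INC max by 12): {max=29, total=4}
  after event 9 (t=54: SET total = 30): {max=29, total=30}

Answer: {max=29, total=30}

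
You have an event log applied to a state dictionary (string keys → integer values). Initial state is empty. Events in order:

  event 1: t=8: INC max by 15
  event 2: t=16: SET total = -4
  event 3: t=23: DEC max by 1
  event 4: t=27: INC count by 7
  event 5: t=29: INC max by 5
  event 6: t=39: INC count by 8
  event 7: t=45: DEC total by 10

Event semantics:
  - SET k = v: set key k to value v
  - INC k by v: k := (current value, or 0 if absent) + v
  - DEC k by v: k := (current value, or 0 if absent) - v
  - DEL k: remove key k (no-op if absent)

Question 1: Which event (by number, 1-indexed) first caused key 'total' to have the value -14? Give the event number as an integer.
Looking for first event where total becomes -14:
  event 2: total = -4
  event 3: total = -4
  event 4: total = -4
  event 5: total = -4
  event 6: total = -4
  event 7: total -4 -> -14  <-- first match

Answer: 7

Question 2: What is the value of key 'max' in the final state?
Track key 'max' through all 7 events:
  event 1 (t=8: INC max by 15): max (absent) -> 15
  event 2 (t=16: SET total = -4): max unchanged
  event 3 (t=23: DEC max by 1): max 15 -> 14
  event 4 (t=27: INC count by 7): max unchanged
  event 5 (t=29: INC max by 5): max 14 -> 19
  event 6 (t=39: INC count by 8): max unchanged
  event 7 (t=45: DEC total by 10): max unchanged
Final: max = 19

Answer: 19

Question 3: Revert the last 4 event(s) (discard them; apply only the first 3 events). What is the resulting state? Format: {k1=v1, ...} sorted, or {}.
Keep first 3 events (discard last 4):
  after event 1 (t=8: INC max by 15): {max=15}
  after event 2 (t=16: SET total = -4): {max=15, total=-4}
  after event 3 (t=23: DEC max by 1): {max=14, total=-4}

Answer: {max=14, total=-4}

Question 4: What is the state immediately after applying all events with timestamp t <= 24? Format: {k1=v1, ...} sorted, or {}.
Answer: {max=14, total=-4}

Derivation:
Apply events with t <= 24 (3 events):
  after event 1 (t=8: INC max by 15): {max=15}
  after event 2 (t=16: SET total = -4): {max=15, total=-4}
  after event 3 (t=23: DEC max by 1): {max=14, total=-4}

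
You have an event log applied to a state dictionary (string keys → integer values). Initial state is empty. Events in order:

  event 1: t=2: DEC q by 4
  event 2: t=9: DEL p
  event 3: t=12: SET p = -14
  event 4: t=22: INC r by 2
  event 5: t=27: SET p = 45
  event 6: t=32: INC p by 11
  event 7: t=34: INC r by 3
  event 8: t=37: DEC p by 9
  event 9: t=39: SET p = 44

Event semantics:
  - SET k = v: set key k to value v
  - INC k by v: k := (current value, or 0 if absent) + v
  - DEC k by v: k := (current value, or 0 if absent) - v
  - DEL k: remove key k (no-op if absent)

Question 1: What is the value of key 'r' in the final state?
Answer: 5

Derivation:
Track key 'r' through all 9 events:
  event 1 (t=2: DEC q by 4): r unchanged
  event 2 (t=9: DEL p): r unchanged
  event 3 (t=12: SET p = -14): r unchanged
  event 4 (t=22: INC r by 2): r (absent) -> 2
  event 5 (t=27: SET p = 45): r unchanged
  event 6 (t=32: INC p by 11): r unchanged
  event 7 (t=34: INC r by 3): r 2 -> 5
  event 8 (t=37: DEC p by 9): r unchanged
  event 9 (t=39: SET p = 44): r unchanged
Final: r = 5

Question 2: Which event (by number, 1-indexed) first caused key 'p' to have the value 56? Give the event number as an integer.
Looking for first event where p becomes 56:
  event 3: p = -14
  event 4: p = -14
  event 5: p = 45
  event 6: p 45 -> 56  <-- first match

Answer: 6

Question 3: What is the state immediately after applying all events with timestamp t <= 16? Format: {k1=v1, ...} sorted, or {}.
Apply events with t <= 16 (3 events):
  after event 1 (t=2: DEC q by 4): {q=-4}
  after event 2 (t=9: DEL p): {q=-4}
  after event 3 (t=12: SET p = -14): {p=-14, q=-4}

Answer: {p=-14, q=-4}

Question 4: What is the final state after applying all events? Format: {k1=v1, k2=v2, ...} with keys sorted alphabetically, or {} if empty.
Answer: {p=44, q=-4, r=5}

Derivation:
  after event 1 (t=2: DEC q by 4): {q=-4}
  after event 2 (t=9: DEL p): {q=-4}
  after event 3 (t=12: SET p = -14): {p=-14, q=-4}
  after event 4 (t=22: INC r by 2): {p=-14, q=-4, r=2}
  after event 5 (t=27: SET p = 45): {p=45, q=-4, r=2}
  after event 6 (t=32: INC p by 11): {p=56, q=-4, r=2}
  after event 7 (t=34: INC r by 3): {p=56, q=-4, r=5}
  after event 8 (t=37: DEC p by 9): {p=47, q=-4, r=5}
  after event 9 (t=39: SET p = 44): {p=44, q=-4, r=5}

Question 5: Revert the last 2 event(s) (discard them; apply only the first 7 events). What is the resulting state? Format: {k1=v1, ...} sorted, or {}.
Answer: {p=56, q=-4, r=5}

Derivation:
Keep first 7 events (discard last 2):
  after event 1 (t=2: DEC q by 4): {q=-4}
  after event 2 (t=9: DEL p): {q=-4}
  after event 3 (t=12: SET p = -14): {p=-14, q=-4}
  after event 4 (t=22: INC r by 2): {p=-14, q=-4, r=2}
  after event 5 (t=27: SET p = 45): {p=45, q=-4, r=2}
  after event 6 (t=32: INC p by 11): {p=56, q=-4, r=2}
  after event 7 (t=34: INC r by 3): {p=56, q=-4, r=5}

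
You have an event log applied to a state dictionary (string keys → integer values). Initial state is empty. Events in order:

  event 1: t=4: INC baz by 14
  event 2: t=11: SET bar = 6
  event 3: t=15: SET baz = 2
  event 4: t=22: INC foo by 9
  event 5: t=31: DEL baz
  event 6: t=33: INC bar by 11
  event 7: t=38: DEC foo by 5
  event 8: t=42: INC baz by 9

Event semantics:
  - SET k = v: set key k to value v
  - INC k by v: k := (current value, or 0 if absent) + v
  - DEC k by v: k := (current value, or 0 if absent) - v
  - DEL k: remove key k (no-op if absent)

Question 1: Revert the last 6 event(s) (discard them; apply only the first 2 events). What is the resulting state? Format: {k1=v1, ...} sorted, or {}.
Keep first 2 events (discard last 6):
  after event 1 (t=4: INC baz by 14): {baz=14}
  after event 2 (t=11: SET bar = 6): {bar=6, baz=14}

Answer: {bar=6, baz=14}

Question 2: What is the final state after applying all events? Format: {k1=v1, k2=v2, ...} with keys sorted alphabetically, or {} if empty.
Answer: {bar=17, baz=9, foo=4}

Derivation:
  after event 1 (t=4: INC baz by 14): {baz=14}
  after event 2 (t=11: SET bar = 6): {bar=6, baz=14}
  after event 3 (t=15: SET baz = 2): {bar=6, baz=2}
  after event 4 (t=22: INC foo by 9): {bar=6, baz=2, foo=9}
  after event 5 (t=31: DEL baz): {bar=6, foo=9}
  after event 6 (t=33: INC bar by 11): {bar=17, foo=9}
  after event 7 (t=38: DEC foo by 5): {bar=17, foo=4}
  after event 8 (t=42: INC baz by 9): {bar=17, baz=9, foo=4}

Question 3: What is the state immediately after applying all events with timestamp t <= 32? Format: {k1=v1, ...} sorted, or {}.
Apply events with t <= 32 (5 events):
  after event 1 (t=4: INC baz by 14): {baz=14}
  after event 2 (t=11: SET bar = 6): {bar=6, baz=14}
  after event 3 (t=15: SET baz = 2): {bar=6, baz=2}
  after event 4 (t=22: INC foo by 9): {bar=6, baz=2, foo=9}
  after event 5 (t=31: DEL baz): {bar=6, foo=9}

Answer: {bar=6, foo=9}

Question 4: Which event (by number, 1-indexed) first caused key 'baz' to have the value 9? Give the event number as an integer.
Looking for first event where baz becomes 9:
  event 1: baz = 14
  event 2: baz = 14
  event 3: baz = 2
  event 4: baz = 2
  event 5: baz = (absent)
  event 8: baz (absent) -> 9  <-- first match

Answer: 8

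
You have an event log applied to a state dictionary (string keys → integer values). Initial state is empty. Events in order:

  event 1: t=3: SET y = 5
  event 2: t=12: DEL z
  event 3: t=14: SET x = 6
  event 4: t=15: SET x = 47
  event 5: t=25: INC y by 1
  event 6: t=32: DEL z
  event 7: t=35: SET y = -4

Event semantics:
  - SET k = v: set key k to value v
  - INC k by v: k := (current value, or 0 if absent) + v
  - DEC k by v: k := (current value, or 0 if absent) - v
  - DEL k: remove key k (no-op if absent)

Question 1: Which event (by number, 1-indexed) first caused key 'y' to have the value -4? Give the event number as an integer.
Answer: 7

Derivation:
Looking for first event where y becomes -4:
  event 1: y = 5
  event 2: y = 5
  event 3: y = 5
  event 4: y = 5
  event 5: y = 6
  event 6: y = 6
  event 7: y 6 -> -4  <-- first match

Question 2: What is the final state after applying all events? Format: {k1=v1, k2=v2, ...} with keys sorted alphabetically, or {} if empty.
Answer: {x=47, y=-4}

Derivation:
  after event 1 (t=3: SET y = 5): {y=5}
  after event 2 (t=12: DEL z): {y=5}
  after event 3 (t=14: SET x = 6): {x=6, y=5}
  after event 4 (t=15: SET x = 47): {x=47, y=5}
  after event 5 (t=25: INC y by 1): {x=47, y=6}
  after event 6 (t=32: DEL z): {x=47, y=6}
  after event 7 (t=35: SET y = -4): {x=47, y=-4}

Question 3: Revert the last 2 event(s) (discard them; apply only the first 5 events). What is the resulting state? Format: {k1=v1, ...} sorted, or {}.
Answer: {x=47, y=6}

Derivation:
Keep first 5 events (discard last 2):
  after event 1 (t=3: SET y = 5): {y=5}
  after event 2 (t=12: DEL z): {y=5}
  after event 3 (t=14: SET x = 6): {x=6, y=5}
  after event 4 (t=15: SET x = 47): {x=47, y=5}
  after event 5 (t=25: INC y by 1): {x=47, y=6}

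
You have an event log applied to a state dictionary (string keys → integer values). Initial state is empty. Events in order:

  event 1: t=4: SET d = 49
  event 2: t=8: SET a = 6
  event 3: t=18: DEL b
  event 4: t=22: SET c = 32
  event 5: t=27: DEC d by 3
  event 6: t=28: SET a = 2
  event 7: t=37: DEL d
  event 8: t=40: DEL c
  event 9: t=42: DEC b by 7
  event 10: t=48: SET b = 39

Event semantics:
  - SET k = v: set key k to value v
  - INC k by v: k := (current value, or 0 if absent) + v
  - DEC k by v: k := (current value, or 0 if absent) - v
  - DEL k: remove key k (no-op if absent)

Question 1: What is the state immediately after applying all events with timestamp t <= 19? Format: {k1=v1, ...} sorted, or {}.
Apply events with t <= 19 (3 events):
  after event 1 (t=4: SET d = 49): {d=49}
  after event 2 (t=8: SET a = 6): {a=6, d=49}
  after event 3 (t=18: DEL b): {a=6, d=49}

Answer: {a=6, d=49}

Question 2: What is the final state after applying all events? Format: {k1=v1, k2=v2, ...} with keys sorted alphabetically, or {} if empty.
Answer: {a=2, b=39}

Derivation:
  after event 1 (t=4: SET d = 49): {d=49}
  after event 2 (t=8: SET a = 6): {a=6, d=49}
  after event 3 (t=18: DEL b): {a=6, d=49}
  after event 4 (t=22: SET c = 32): {a=6, c=32, d=49}
  after event 5 (t=27: DEC d by 3): {a=6, c=32, d=46}
  after event 6 (t=28: SET a = 2): {a=2, c=32, d=46}
  after event 7 (t=37: DEL d): {a=2, c=32}
  after event 8 (t=40: DEL c): {a=2}
  after event 9 (t=42: DEC b by 7): {a=2, b=-7}
  after event 10 (t=48: SET b = 39): {a=2, b=39}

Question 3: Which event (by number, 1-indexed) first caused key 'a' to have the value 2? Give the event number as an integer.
Answer: 6

Derivation:
Looking for first event where a becomes 2:
  event 2: a = 6
  event 3: a = 6
  event 4: a = 6
  event 5: a = 6
  event 6: a 6 -> 2  <-- first match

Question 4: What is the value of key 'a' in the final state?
Answer: 2

Derivation:
Track key 'a' through all 10 events:
  event 1 (t=4: SET d = 49): a unchanged
  event 2 (t=8: SET a = 6): a (absent) -> 6
  event 3 (t=18: DEL b): a unchanged
  event 4 (t=22: SET c = 32): a unchanged
  event 5 (t=27: DEC d by 3): a unchanged
  event 6 (t=28: SET a = 2): a 6 -> 2
  event 7 (t=37: DEL d): a unchanged
  event 8 (t=40: DEL c): a unchanged
  event 9 (t=42: DEC b by 7): a unchanged
  event 10 (t=48: SET b = 39): a unchanged
Final: a = 2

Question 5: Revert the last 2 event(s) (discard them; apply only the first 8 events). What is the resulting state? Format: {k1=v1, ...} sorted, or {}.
Answer: {a=2}

Derivation:
Keep first 8 events (discard last 2):
  after event 1 (t=4: SET d = 49): {d=49}
  after event 2 (t=8: SET a = 6): {a=6, d=49}
  after event 3 (t=18: DEL b): {a=6, d=49}
  after event 4 (t=22: SET c = 32): {a=6, c=32, d=49}
  after event 5 (t=27: DEC d by 3): {a=6, c=32, d=46}
  after event 6 (t=28: SET a = 2): {a=2, c=32, d=46}
  after event 7 (t=37: DEL d): {a=2, c=32}
  after event 8 (t=40: DEL c): {a=2}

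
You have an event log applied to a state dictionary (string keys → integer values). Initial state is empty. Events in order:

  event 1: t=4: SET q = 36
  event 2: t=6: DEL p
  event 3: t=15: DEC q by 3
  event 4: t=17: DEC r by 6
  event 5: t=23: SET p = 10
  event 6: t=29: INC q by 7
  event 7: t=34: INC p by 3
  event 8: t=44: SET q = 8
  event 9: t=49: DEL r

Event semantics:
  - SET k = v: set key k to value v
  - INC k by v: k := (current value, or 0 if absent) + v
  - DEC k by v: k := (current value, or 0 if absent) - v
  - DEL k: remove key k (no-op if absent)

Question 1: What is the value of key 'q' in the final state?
Answer: 8

Derivation:
Track key 'q' through all 9 events:
  event 1 (t=4: SET q = 36): q (absent) -> 36
  event 2 (t=6: DEL p): q unchanged
  event 3 (t=15: DEC q by 3): q 36 -> 33
  event 4 (t=17: DEC r by 6): q unchanged
  event 5 (t=23: SET p = 10): q unchanged
  event 6 (t=29: INC q by 7): q 33 -> 40
  event 7 (t=34: INC p by 3): q unchanged
  event 8 (t=44: SET q = 8): q 40 -> 8
  event 9 (t=49: DEL r): q unchanged
Final: q = 8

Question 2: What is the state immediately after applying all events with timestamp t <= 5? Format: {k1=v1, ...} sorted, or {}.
Answer: {q=36}

Derivation:
Apply events with t <= 5 (1 events):
  after event 1 (t=4: SET q = 36): {q=36}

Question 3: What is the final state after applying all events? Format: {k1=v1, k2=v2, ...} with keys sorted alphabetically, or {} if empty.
Answer: {p=13, q=8}

Derivation:
  after event 1 (t=4: SET q = 36): {q=36}
  after event 2 (t=6: DEL p): {q=36}
  after event 3 (t=15: DEC q by 3): {q=33}
  after event 4 (t=17: DEC r by 6): {q=33, r=-6}
  after event 5 (t=23: SET p = 10): {p=10, q=33, r=-6}
  after event 6 (t=29: INC q by 7): {p=10, q=40, r=-6}
  after event 7 (t=34: INC p by 3): {p=13, q=40, r=-6}
  after event 8 (t=44: SET q = 8): {p=13, q=8, r=-6}
  after event 9 (t=49: DEL r): {p=13, q=8}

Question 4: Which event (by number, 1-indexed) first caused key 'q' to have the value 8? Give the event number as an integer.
Answer: 8

Derivation:
Looking for first event where q becomes 8:
  event 1: q = 36
  event 2: q = 36
  event 3: q = 33
  event 4: q = 33
  event 5: q = 33
  event 6: q = 40
  event 7: q = 40
  event 8: q 40 -> 8  <-- first match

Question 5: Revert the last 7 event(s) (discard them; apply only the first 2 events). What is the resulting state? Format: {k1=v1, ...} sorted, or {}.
Answer: {q=36}

Derivation:
Keep first 2 events (discard last 7):
  after event 1 (t=4: SET q = 36): {q=36}
  after event 2 (t=6: DEL p): {q=36}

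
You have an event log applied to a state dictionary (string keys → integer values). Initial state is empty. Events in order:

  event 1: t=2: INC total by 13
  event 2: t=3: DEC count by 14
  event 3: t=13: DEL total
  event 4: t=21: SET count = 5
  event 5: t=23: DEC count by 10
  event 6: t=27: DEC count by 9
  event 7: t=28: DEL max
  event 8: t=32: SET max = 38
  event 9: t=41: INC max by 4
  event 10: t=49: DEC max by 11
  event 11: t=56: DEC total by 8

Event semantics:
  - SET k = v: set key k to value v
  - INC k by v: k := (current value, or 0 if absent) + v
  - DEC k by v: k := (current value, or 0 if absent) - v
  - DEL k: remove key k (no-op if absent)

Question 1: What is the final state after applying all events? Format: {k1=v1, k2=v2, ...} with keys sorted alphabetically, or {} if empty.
  after event 1 (t=2: INC total by 13): {total=13}
  after event 2 (t=3: DEC count by 14): {count=-14, total=13}
  after event 3 (t=13: DEL total): {count=-14}
  after event 4 (t=21: SET count = 5): {count=5}
  after event 5 (t=23: DEC count by 10): {count=-5}
  after event 6 (t=27: DEC count by 9): {count=-14}
  after event 7 (t=28: DEL max): {count=-14}
  after event 8 (t=32: SET max = 38): {count=-14, max=38}
  after event 9 (t=41: INC max by 4): {count=-14, max=42}
  after event 10 (t=49: DEC max by 11): {count=-14, max=31}
  after event 11 (t=56: DEC total by 8): {count=-14, max=31, total=-8}

Answer: {count=-14, max=31, total=-8}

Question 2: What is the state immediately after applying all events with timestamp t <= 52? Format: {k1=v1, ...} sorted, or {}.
Apply events with t <= 52 (10 events):
  after event 1 (t=2: INC total by 13): {total=13}
  after event 2 (t=3: DEC count by 14): {count=-14, total=13}
  after event 3 (t=13: DEL total): {count=-14}
  after event 4 (t=21: SET count = 5): {count=5}
  after event 5 (t=23: DEC count by 10): {count=-5}
  after event 6 (t=27: DEC count by 9): {count=-14}
  after event 7 (t=28: DEL max): {count=-14}
  after event 8 (t=32: SET max = 38): {count=-14, max=38}
  after event 9 (t=41: INC max by 4): {count=-14, max=42}
  after event 10 (t=49: DEC max by 11): {count=-14, max=31}

Answer: {count=-14, max=31}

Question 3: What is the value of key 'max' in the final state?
Track key 'max' through all 11 events:
  event 1 (t=2: INC total by 13): max unchanged
  event 2 (t=3: DEC count by 14): max unchanged
  event 3 (t=13: DEL total): max unchanged
  event 4 (t=21: SET count = 5): max unchanged
  event 5 (t=23: DEC count by 10): max unchanged
  event 6 (t=27: DEC count by 9): max unchanged
  event 7 (t=28: DEL max): max (absent) -> (absent)
  event 8 (t=32: SET max = 38): max (absent) -> 38
  event 9 (t=41: INC max by 4): max 38 -> 42
  event 10 (t=49: DEC max by 11): max 42 -> 31
  event 11 (t=56: DEC total by 8): max unchanged
Final: max = 31

Answer: 31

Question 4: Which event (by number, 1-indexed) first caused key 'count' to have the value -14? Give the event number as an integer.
Answer: 2

Derivation:
Looking for first event where count becomes -14:
  event 2: count (absent) -> -14  <-- first match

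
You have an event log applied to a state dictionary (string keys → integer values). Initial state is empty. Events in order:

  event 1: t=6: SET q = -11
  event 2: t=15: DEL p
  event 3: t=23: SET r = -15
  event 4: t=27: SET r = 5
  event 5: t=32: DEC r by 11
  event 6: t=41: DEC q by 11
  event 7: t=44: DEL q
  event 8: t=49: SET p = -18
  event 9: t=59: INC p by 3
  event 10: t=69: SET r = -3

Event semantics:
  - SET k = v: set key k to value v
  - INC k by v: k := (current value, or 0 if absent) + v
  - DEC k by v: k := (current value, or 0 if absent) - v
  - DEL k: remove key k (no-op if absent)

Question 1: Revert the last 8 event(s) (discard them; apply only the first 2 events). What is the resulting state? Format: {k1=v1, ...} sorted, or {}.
Answer: {q=-11}

Derivation:
Keep first 2 events (discard last 8):
  after event 1 (t=6: SET q = -11): {q=-11}
  after event 2 (t=15: DEL p): {q=-11}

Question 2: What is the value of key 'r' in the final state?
Answer: -3

Derivation:
Track key 'r' through all 10 events:
  event 1 (t=6: SET q = -11): r unchanged
  event 2 (t=15: DEL p): r unchanged
  event 3 (t=23: SET r = -15): r (absent) -> -15
  event 4 (t=27: SET r = 5): r -15 -> 5
  event 5 (t=32: DEC r by 11): r 5 -> -6
  event 6 (t=41: DEC q by 11): r unchanged
  event 7 (t=44: DEL q): r unchanged
  event 8 (t=49: SET p = -18): r unchanged
  event 9 (t=59: INC p by 3): r unchanged
  event 10 (t=69: SET r = -3): r -6 -> -3
Final: r = -3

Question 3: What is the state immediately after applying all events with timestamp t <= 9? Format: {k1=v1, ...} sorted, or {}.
Answer: {q=-11}

Derivation:
Apply events with t <= 9 (1 events):
  after event 1 (t=6: SET q = -11): {q=-11}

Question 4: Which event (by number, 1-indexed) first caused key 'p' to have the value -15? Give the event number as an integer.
Looking for first event where p becomes -15:
  event 8: p = -18
  event 9: p -18 -> -15  <-- first match

Answer: 9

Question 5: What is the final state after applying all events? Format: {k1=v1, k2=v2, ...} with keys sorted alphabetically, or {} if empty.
  after event 1 (t=6: SET q = -11): {q=-11}
  after event 2 (t=15: DEL p): {q=-11}
  after event 3 (t=23: SET r = -15): {q=-11, r=-15}
  after event 4 (t=27: SET r = 5): {q=-11, r=5}
  after event 5 (t=32: DEC r by 11): {q=-11, r=-6}
  after event 6 (t=41: DEC q by 11): {q=-22, r=-6}
  after event 7 (t=44: DEL q): {r=-6}
  after event 8 (t=49: SET p = -18): {p=-18, r=-6}
  after event 9 (t=59: INC p by 3): {p=-15, r=-6}
  after event 10 (t=69: SET r = -3): {p=-15, r=-3}

Answer: {p=-15, r=-3}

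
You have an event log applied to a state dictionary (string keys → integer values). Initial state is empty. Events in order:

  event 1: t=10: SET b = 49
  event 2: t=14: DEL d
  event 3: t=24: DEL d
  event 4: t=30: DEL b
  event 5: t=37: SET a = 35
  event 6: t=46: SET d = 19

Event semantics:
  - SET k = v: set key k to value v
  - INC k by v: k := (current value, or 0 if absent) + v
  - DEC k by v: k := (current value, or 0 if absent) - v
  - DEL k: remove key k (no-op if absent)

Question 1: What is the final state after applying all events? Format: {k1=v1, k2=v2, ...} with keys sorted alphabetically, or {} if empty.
  after event 1 (t=10: SET b = 49): {b=49}
  after event 2 (t=14: DEL d): {b=49}
  after event 3 (t=24: DEL d): {b=49}
  after event 4 (t=30: DEL b): {}
  after event 5 (t=37: SET a = 35): {a=35}
  after event 6 (t=46: SET d = 19): {a=35, d=19}

Answer: {a=35, d=19}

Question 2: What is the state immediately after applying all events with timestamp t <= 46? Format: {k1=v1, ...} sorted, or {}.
Answer: {a=35, d=19}

Derivation:
Apply events with t <= 46 (6 events):
  after event 1 (t=10: SET b = 49): {b=49}
  after event 2 (t=14: DEL d): {b=49}
  after event 3 (t=24: DEL d): {b=49}
  after event 4 (t=30: DEL b): {}
  after event 5 (t=37: SET a = 35): {a=35}
  after event 6 (t=46: SET d = 19): {a=35, d=19}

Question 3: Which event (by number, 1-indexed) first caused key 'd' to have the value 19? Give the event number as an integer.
Answer: 6

Derivation:
Looking for first event where d becomes 19:
  event 6: d (absent) -> 19  <-- first match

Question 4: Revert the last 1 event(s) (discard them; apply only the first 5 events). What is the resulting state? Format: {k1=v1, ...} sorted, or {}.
Keep first 5 events (discard last 1):
  after event 1 (t=10: SET b = 49): {b=49}
  after event 2 (t=14: DEL d): {b=49}
  after event 3 (t=24: DEL d): {b=49}
  after event 4 (t=30: DEL b): {}
  after event 5 (t=37: SET a = 35): {a=35}

Answer: {a=35}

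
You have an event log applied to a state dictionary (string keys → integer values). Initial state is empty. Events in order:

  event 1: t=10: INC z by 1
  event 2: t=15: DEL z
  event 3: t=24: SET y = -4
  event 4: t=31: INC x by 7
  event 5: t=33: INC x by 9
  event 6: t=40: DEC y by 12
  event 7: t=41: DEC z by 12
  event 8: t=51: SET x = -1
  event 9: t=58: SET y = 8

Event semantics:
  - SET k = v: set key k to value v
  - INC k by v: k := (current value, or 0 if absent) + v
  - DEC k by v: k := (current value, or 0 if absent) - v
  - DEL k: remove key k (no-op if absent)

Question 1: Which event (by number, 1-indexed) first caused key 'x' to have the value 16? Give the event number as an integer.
Answer: 5

Derivation:
Looking for first event where x becomes 16:
  event 4: x = 7
  event 5: x 7 -> 16  <-- first match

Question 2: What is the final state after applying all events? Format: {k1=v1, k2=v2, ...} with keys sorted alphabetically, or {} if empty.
  after event 1 (t=10: INC z by 1): {z=1}
  after event 2 (t=15: DEL z): {}
  after event 3 (t=24: SET y = -4): {y=-4}
  after event 4 (t=31: INC x by 7): {x=7, y=-4}
  after event 5 (t=33: INC x by 9): {x=16, y=-4}
  after event 6 (t=40: DEC y by 12): {x=16, y=-16}
  after event 7 (t=41: DEC z by 12): {x=16, y=-16, z=-12}
  after event 8 (t=51: SET x = -1): {x=-1, y=-16, z=-12}
  after event 9 (t=58: SET y = 8): {x=-1, y=8, z=-12}

Answer: {x=-1, y=8, z=-12}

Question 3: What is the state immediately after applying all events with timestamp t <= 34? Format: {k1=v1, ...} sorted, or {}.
Answer: {x=16, y=-4}

Derivation:
Apply events with t <= 34 (5 events):
  after event 1 (t=10: INC z by 1): {z=1}
  after event 2 (t=15: DEL z): {}
  after event 3 (t=24: SET y = -4): {y=-4}
  after event 4 (t=31: INC x by 7): {x=7, y=-4}
  after event 5 (t=33: INC x by 9): {x=16, y=-4}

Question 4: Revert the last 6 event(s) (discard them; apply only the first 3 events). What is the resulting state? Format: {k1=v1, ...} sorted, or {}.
Answer: {y=-4}

Derivation:
Keep first 3 events (discard last 6):
  after event 1 (t=10: INC z by 1): {z=1}
  after event 2 (t=15: DEL z): {}
  after event 3 (t=24: SET y = -4): {y=-4}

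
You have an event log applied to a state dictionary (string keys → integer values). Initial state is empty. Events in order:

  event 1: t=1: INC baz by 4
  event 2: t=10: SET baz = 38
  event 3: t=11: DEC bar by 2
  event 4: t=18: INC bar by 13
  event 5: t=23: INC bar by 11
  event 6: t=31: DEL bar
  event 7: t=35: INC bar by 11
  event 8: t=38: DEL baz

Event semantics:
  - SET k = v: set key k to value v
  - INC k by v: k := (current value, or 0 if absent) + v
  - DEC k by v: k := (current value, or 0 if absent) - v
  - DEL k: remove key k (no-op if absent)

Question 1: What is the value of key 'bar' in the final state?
Answer: 11

Derivation:
Track key 'bar' through all 8 events:
  event 1 (t=1: INC baz by 4): bar unchanged
  event 2 (t=10: SET baz = 38): bar unchanged
  event 3 (t=11: DEC bar by 2): bar (absent) -> -2
  event 4 (t=18: INC bar by 13): bar -2 -> 11
  event 5 (t=23: INC bar by 11): bar 11 -> 22
  event 6 (t=31: DEL bar): bar 22 -> (absent)
  event 7 (t=35: INC bar by 11): bar (absent) -> 11
  event 8 (t=38: DEL baz): bar unchanged
Final: bar = 11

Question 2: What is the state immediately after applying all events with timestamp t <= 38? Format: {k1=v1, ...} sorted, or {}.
Answer: {bar=11}

Derivation:
Apply events with t <= 38 (8 events):
  after event 1 (t=1: INC baz by 4): {baz=4}
  after event 2 (t=10: SET baz = 38): {baz=38}
  after event 3 (t=11: DEC bar by 2): {bar=-2, baz=38}
  after event 4 (t=18: INC bar by 13): {bar=11, baz=38}
  after event 5 (t=23: INC bar by 11): {bar=22, baz=38}
  after event 6 (t=31: DEL bar): {baz=38}
  after event 7 (t=35: INC bar by 11): {bar=11, baz=38}
  after event 8 (t=38: DEL baz): {bar=11}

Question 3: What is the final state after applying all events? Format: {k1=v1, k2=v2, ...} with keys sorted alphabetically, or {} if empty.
  after event 1 (t=1: INC baz by 4): {baz=4}
  after event 2 (t=10: SET baz = 38): {baz=38}
  after event 3 (t=11: DEC bar by 2): {bar=-2, baz=38}
  after event 4 (t=18: INC bar by 13): {bar=11, baz=38}
  after event 5 (t=23: INC bar by 11): {bar=22, baz=38}
  after event 6 (t=31: DEL bar): {baz=38}
  after event 7 (t=35: INC bar by 11): {bar=11, baz=38}
  after event 8 (t=38: DEL baz): {bar=11}

Answer: {bar=11}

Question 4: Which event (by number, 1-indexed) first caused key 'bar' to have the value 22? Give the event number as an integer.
Answer: 5

Derivation:
Looking for first event where bar becomes 22:
  event 3: bar = -2
  event 4: bar = 11
  event 5: bar 11 -> 22  <-- first match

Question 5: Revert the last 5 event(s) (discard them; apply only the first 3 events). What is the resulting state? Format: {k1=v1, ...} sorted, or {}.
Keep first 3 events (discard last 5):
  after event 1 (t=1: INC baz by 4): {baz=4}
  after event 2 (t=10: SET baz = 38): {baz=38}
  after event 3 (t=11: DEC bar by 2): {bar=-2, baz=38}

Answer: {bar=-2, baz=38}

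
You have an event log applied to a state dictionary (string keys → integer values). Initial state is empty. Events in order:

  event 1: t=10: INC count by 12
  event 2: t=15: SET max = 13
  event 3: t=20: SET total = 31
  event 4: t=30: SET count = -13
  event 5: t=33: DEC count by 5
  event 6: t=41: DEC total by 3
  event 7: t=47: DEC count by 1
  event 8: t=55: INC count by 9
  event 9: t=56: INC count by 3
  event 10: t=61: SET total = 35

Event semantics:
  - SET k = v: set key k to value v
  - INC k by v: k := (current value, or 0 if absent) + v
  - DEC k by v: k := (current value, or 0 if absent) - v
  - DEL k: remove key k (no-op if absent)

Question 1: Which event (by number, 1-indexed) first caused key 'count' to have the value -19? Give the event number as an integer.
Looking for first event where count becomes -19:
  event 1: count = 12
  event 2: count = 12
  event 3: count = 12
  event 4: count = -13
  event 5: count = -18
  event 6: count = -18
  event 7: count -18 -> -19  <-- first match

Answer: 7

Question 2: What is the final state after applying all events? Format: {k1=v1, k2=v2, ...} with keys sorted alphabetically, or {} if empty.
  after event 1 (t=10: INC count by 12): {count=12}
  after event 2 (t=15: SET max = 13): {count=12, max=13}
  after event 3 (t=20: SET total = 31): {count=12, max=13, total=31}
  after event 4 (t=30: SET count = -13): {count=-13, max=13, total=31}
  after event 5 (t=33: DEC count by 5): {count=-18, max=13, total=31}
  after event 6 (t=41: DEC total by 3): {count=-18, max=13, total=28}
  after event 7 (t=47: DEC count by 1): {count=-19, max=13, total=28}
  after event 8 (t=55: INC count by 9): {count=-10, max=13, total=28}
  after event 9 (t=56: INC count by 3): {count=-7, max=13, total=28}
  after event 10 (t=61: SET total = 35): {count=-7, max=13, total=35}

Answer: {count=-7, max=13, total=35}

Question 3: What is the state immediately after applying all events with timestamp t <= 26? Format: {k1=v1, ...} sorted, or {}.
Apply events with t <= 26 (3 events):
  after event 1 (t=10: INC count by 12): {count=12}
  after event 2 (t=15: SET max = 13): {count=12, max=13}
  after event 3 (t=20: SET total = 31): {count=12, max=13, total=31}

Answer: {count=12, max=13, total=31}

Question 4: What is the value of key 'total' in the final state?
Answer: 35

Derivation:
Track key 'total' through all 10 events:
  event 1 (t=10: INC count by 12): total unchanged
  event 2 (t=15: SET max = 13): total unchanged
  event 3 (t=20: SET total = 31): total (absent) -> 31
  event 4 (t=30: SET count = -13): total unchanged
  event 5 (t=33: DEC count by 5): total unchanged
  event 6 (t=41: DEC total by 3): total 31 -> 28
  event 7 (t=47: DEC count by 1): total unchanged
  event 8 (t=55: INC count by 9): total unchanged
  event 9 (t=56: INC count by 3): total unchanged
  event 10 (t=61: SET total = 35): total 28 -> 35
Final: total = 35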